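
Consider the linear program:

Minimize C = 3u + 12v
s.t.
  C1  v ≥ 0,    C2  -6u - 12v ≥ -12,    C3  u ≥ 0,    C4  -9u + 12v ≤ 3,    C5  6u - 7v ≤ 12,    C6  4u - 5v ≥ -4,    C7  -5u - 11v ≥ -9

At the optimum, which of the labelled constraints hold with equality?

C1 and C3

Extreme points and C = 3u + 12v:
  (0, 0) → C = 0
  (9/5, 0) → C = 27/5
  (0, 1/4) → C = 3
  (25/53, 32/53) → C = 459/53

The minimum is at (0, 0). Substituting into each constraint, equality holds for C1 and C3; the remaining constraints have slack.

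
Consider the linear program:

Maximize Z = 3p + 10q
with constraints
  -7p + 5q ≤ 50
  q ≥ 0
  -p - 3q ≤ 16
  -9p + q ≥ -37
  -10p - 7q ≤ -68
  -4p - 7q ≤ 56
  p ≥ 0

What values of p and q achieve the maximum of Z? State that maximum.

p = 235/38, q = 709/38, maximum Z = 7795/38

Extreme points and Z = 3p + 10q:
  (235/38, 709/38) → Z = 7795/38
  (0, 10) → Z = 100
  (327/73, 242/73) → Z = 3401/73
  (0, 68/7) → Z = 680/7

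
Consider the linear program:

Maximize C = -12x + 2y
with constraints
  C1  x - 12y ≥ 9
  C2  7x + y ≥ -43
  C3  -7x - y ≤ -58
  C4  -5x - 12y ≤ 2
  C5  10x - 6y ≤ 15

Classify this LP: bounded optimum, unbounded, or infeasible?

infeasible

The boundaries x - 12y = 9 and -7x - y = -58 meet at (141/17, -1/17), but that point violates 10x - 6y ≤ 15. Every candidate vertex is excluded by some other constraint, so the feasible region is empty.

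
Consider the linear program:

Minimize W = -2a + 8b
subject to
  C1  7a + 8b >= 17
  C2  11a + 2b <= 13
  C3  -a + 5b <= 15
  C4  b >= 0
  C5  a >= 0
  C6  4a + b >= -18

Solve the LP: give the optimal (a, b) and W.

Feasible corners and W = -2a + 8b:
  (35/37, 48/37) → W = 314/37
  (0, 17/8) → W = 17
  (35/57, 178/57) → W = 1354/57
  (0, 3) → W = 24

a = 35/37, b = 48/37, minimum W = 314/37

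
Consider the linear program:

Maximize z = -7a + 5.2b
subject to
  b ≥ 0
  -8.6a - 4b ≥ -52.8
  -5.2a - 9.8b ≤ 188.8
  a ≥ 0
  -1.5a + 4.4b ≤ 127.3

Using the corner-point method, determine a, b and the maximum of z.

a = 0, b = 13.2, maximum z = 68.64

Vertices and z = -7a + 5.2b:
  (264/43, 0) → z = -1848/43
  (0, 0) → z = 0
  (0, 66/5) → z = 1716/25

At the optimal vertex, -8.6a - 4b = -52.8 and a = 0.
Solving simultaneously gives a = 0, b = 66/5.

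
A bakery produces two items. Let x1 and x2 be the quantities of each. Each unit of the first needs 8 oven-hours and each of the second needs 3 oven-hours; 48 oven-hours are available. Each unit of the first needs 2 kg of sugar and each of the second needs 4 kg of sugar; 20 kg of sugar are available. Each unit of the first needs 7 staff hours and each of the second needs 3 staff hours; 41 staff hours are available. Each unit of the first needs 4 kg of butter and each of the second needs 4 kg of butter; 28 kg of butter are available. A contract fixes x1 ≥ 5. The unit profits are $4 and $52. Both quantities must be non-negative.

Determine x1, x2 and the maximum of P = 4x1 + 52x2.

x1 = 5, x2 = 2, maximum P = 124

Feasible corners and P = 4x1 + 52x2:
  (41/7, 0) → P = 164/7
  (5, 0) → P = 20
  (5, 2) → P = 124

At the optimal vertex, 7x1 + 3x2 = 41 and 4x1 + 4x2 = 28.
Solving simultaneously gives x1 = 5, x2 = 2.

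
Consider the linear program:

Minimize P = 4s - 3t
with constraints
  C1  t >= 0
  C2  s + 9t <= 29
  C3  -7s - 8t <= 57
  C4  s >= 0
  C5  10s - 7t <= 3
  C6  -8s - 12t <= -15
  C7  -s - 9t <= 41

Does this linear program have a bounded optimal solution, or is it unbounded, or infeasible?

bounded optimum

Feasible corners and P = 4s - 3t:
  (0, 29/9) → P = -29/3
  (230/97, 287/97) → P = 59/97
  (0, 5/4) → P = -15/4
  (141/176, 63/88) → P = 93/88
The feasible region has finitely many vertices and no improving ray; the minimum is -29/3 at (0, 29/9).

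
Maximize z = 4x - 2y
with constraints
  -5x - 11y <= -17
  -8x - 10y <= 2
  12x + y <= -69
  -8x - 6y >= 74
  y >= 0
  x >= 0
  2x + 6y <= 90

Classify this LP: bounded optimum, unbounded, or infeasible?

infeasible

The boundaries -8x - 10y = 2 and -8x - 6y = 74 meet at (-91/4, 18), but that point violates x ≥ 0. Every candidate vertex is excluded by some other constraint, so the feasible region is empty.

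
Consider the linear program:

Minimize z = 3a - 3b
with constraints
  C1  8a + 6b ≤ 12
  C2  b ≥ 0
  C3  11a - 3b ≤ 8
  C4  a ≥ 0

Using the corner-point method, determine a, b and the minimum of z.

a = 0, b = 2, minimum z = -6

The optimum lies where 8a + 6b = 12 and a = 0.
Solving simultaneously gives a = 0, b = 2.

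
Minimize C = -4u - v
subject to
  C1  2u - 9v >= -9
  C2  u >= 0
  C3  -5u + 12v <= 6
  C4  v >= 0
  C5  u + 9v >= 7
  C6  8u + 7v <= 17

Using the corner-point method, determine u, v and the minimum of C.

The binding constraints are u + 9v = 7 and 8u + 7v = 17.
Solving simultaneously gives u = 8/5, v = 3/5.

u = 8/5, v = 3/5, minimum C = -7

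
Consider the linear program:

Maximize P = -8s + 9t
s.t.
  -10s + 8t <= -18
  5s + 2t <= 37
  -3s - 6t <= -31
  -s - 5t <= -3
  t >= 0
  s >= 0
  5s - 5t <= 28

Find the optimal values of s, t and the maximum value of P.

Vertices and P = -8s + 9t:
  (83/15, 14/3) → P = -34/15
  (89/21, 64/21) → P = -136/21
  (20/3, 11/6) → P = -221/6

The optimum lies where -10s + 8t = -18 and 5s + 2t = 37.
Solving simultaneously gives s = 83/15, t = 14/3.

s = 83/15, t = 14/3, maximum P = -34/15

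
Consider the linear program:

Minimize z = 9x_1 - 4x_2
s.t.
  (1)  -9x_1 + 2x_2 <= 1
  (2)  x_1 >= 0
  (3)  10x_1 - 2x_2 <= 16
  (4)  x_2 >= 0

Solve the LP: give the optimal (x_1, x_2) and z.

Vertices and z = 9x_1 - 4x_2:
  (0, 1/2) → z = -2
  (17, 77) → z = -155
  (0, 0) → z = 0
  (8/5, 0) → z = 72/5

x_1 = 17, x_2 = 77, minimum z = -155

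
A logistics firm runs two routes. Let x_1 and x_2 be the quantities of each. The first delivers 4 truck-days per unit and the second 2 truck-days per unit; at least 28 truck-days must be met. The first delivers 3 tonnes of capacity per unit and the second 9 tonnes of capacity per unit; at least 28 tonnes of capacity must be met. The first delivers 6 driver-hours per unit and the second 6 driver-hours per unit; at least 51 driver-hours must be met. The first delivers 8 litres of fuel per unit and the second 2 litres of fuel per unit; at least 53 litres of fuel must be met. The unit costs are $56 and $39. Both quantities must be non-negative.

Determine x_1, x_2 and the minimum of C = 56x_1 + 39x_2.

x_1 = 6, x_2 = 5/2, minimum C = 867/2

Vertices and C = 56x_1 + 39x_2:
  (0, 53/2) → C = 2067/2
  (28/3, 0) → C = 1568/3
  (97/12, 5/12) → C = 5627/12
  (6, 5/2) → C = 867/2
The feasible region is unbounded (it extends along (0, 1), (1, 0)), but C strictly increases along every unbounded feasible direction, so there is no improving ray and the minimum is attained at a vertex.

The binding constraints are 6x_1 + 6x_2 = 51 and 8x_1 + 2x_2 = 53.
Solving simultaneously gives x_1 = 6, x_2 = 5/2.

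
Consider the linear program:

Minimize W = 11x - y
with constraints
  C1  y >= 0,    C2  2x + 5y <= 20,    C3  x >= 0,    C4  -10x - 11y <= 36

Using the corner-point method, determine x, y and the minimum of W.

x = 0, y = 4, minimum W = -4

Feasible corners and W = 11x - y:
  (10, 0) → W = 110
  (0, 0) → W = 0
  (0, 4) → W = -4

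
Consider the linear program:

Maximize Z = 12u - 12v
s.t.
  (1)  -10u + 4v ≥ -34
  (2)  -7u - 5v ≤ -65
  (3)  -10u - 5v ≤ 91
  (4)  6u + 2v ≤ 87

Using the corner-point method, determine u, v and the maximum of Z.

Feasible corners and Z = 12u - 12v:
  (215/39, 206/39) → Z = 36/13
  (104/11, 333/22) → Z = -750/11
  (-52, 429/5) → Z = -8268/5
The feasible region is unbounded (it extends along (-1, 2), (-1, 3)), but Z strictly decreases along every unbounded feasible direction, so there is no improving ray and the maximum is attained at a vertex.

u = 215/39, v = 206/39, maximum Z = 36/13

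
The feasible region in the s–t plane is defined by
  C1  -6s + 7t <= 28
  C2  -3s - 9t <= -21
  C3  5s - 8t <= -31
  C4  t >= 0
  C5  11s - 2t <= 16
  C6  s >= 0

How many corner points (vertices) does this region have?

The feasible vertices (each the meet of two boundaries and inside every other half-plane) are:
  (168/65, 404/65)
  (0, 4)
  (95/39, 421/78)
  (0, 31/8)

4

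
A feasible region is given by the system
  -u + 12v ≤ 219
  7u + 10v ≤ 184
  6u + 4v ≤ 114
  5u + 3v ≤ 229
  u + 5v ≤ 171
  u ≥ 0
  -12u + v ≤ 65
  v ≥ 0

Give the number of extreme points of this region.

5

The feasible vertices (each the meet of two boundaries and inside every other half-plane) are:
  (9/47, 1717/94)
  (0, 73/4)
  (101/8, 153/16)
  (19, 0)
  (0, 0)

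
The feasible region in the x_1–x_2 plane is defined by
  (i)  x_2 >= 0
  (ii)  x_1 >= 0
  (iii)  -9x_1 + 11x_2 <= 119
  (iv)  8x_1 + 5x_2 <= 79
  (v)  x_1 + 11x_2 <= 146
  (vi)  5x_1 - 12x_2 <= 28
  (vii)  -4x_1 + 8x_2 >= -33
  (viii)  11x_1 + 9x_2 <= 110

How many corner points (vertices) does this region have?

The feasible vertices (each the meet of two boundaries and inside every other half-plane) are:
  (0, 0)
  (28/5, 0)
  (0, 119/11)
  (139/202, 2299/202)
  (524/59, 242/177)

5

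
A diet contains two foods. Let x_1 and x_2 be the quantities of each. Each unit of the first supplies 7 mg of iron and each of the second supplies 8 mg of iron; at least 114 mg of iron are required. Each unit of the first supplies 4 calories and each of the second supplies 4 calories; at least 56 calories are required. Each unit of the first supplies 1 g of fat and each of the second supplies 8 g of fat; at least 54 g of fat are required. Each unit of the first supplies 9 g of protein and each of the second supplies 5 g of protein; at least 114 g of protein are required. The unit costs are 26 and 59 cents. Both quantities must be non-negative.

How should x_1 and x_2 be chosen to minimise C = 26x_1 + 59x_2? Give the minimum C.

Extreme points and C = 26x_1 + 59x_2:
  (0, 114/5) → C = 6726/5
  (54, 0) → C = 1404
  (10, 11/2) → C = 1169/2
  (342/37, 228/37) → C = 22344/37
The feasible region is unbounded (it extends along (0, 1), (1, 0)), but C strictly increases along every unbounded feasible direction, so there is no improving ray and the minimum is attained at a vertex.

The binding constraints are 7x_1 + 8x_2 = 114 and x_1 + 8x_2 = 54.
Solving simultaneously gives x_1 = 10, x_2 = 11/2.

x_1 = 10, x_2 = 11/2, minimum C = 1169/2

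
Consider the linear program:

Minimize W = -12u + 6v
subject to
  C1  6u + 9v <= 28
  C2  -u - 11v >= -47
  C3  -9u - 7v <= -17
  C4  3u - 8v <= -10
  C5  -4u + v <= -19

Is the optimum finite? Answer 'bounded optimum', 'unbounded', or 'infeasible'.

infeasible

The boundaries 6u + 9v = 28 and -9u - 7v = -17 meet at (-43/39, 50/13), but that point violates -4u + v ≤ -19. Every candidate vertex is excluded by some other constraint, so the feasible region is empty.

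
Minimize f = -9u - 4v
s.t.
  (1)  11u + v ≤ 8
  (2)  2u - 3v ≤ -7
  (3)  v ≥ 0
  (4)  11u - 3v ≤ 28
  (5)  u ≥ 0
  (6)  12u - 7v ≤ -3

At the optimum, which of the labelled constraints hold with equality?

Vertices and f = -9u - 4v:
  (17/35, 93/35) → f = -15
  (0, 8) → f = -32
  (0, 7/3) → f = -28/3

The minimum is at (0, 8). Substituting into each constraint, equality holds for (1) and (5); the remaining constraints have slack.

(1) and (5)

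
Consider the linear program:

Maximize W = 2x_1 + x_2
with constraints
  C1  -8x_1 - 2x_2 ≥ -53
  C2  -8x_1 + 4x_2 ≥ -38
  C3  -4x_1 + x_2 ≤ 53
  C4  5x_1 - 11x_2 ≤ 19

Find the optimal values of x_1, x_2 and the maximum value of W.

Corner points and W = 2x_1 + x_2:
  (6, 5/2) → W = 29/2
  (-53/16, 159/4) → W = 265/8
  (171/34, 19/34) → W = 361/34
  (-602/39, -341/39) → W = -515/13

x_1 = -53/16, x_2 = 159/4, maximum W = 265/8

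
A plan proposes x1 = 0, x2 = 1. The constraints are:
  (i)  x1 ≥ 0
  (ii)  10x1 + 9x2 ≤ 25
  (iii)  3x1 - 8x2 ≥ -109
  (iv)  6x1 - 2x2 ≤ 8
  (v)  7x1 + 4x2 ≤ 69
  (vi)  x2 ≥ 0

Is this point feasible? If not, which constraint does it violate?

(i): 0 ≥ 0 ✓
(ii): 9 ≤ 25 ✓
(iii): -8 ≥ -109 ✓
(iv): -2 ≤ 8 ✓
(v): 4 ≤ 69 ✓
(vi): 1 ≥ 0 ✓

feasible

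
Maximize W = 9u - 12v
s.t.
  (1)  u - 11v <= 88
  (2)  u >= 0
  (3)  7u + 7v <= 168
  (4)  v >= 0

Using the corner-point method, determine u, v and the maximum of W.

Extreme points and W = 9u - 12v:
  (0, 24) → W = -288
  (0, 0) → W = 0
  (24, 0) → W = 216

At the optimal vertex, 7u + 7v = 168 and v = 0.
Solving simultaneously gives u = 24, v = 0.

u = 24, v = 0, maximum W = 216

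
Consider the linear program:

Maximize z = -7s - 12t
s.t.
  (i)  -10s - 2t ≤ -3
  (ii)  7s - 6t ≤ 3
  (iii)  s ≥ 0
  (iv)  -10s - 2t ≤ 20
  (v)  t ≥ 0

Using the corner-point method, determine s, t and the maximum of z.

Vertices and z = -7s - 12t:
  (0, 3/2) → z = -18
  (3/10, 0) → z = -21/10
  (3/7, 0) → z = -3
The feasible region is unbounded (it extends along (0, 1), (6, 7)), but z strictly decreases along every unbounded feasible direction, so there is no improving ray and the maximum is attained at a vertex.

s = 3/10, t = 0, maximum z = -21/10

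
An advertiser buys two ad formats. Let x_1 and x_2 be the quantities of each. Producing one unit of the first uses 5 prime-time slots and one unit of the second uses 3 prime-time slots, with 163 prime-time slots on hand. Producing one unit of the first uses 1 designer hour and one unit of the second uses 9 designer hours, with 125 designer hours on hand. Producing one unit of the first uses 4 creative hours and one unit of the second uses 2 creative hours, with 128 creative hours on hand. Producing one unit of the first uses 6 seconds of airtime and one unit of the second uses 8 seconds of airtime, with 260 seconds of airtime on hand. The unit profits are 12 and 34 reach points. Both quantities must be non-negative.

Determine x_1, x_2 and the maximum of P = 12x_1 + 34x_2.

Vertices and P = 12x_1 + 34x_2:
  (0, 0) → P = 0
  (0, 125/9) → P = 4250/9
  (32, 0) → P = 384
  (26, 11) → P = 686
  (29, 6) → P = 552

At the optimal vertex, 5x_1 + 3x_2 = 163 and x_1 + 9x_2 = 125.
Solving simultaneously gives x_1 = 26, x_2 = 11.

x_1 = 26, x_2 = 11, maximum P = 686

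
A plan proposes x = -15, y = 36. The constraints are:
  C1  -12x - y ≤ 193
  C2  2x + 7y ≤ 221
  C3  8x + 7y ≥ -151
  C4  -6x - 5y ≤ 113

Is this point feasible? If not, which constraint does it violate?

Constraint C2: 2x + 7y = 222, which is not ≤ 221. All other constraints are satisfied.

not feasible — violates C2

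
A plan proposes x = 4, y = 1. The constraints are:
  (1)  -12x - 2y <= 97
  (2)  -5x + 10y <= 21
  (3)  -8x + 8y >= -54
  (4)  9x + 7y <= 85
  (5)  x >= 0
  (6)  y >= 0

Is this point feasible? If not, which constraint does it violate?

feasible

(1): -50 ≤ 97 ✓
(2): -10 ≤ 21 ✓
(3): -24 ≥ -54 ✓
(4): 43 ≤ 85 ✓
(5): 4 ≥ 0 ✓
(6): 1 ≥ 0 ✓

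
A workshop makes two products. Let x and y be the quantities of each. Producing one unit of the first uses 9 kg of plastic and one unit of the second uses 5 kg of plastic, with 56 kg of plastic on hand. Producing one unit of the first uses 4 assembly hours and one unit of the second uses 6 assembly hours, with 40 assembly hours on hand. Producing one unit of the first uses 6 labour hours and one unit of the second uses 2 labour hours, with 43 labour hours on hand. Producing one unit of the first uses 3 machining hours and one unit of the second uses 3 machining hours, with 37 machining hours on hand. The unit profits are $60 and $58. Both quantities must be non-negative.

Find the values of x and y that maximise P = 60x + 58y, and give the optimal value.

The optimum lies where 9x + 5y = 56 and 4x + 6y = 40.
Solving simultaneously gives x = 4, y = 4.

x = 4, y = 4, maximum P = 472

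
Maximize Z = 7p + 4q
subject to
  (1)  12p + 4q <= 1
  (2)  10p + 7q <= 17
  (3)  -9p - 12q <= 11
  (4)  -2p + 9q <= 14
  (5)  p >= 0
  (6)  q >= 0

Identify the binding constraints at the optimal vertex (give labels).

(1) and (5)

Corner points and Z = 7p + 4q:
  (0, 1/4) → Z = 1
  (1/12, 0) → Z = 7/12
  (0, 0) → Z = 0

The maximum is at (0, 1/4). Substituting into each constraint, equality holds for (1) and (5); the remaining constraints have slack.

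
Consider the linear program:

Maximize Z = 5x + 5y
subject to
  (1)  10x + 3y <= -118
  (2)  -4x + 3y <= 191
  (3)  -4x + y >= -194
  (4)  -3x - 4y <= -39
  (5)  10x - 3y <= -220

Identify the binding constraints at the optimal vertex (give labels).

(1) and (2)

Extreme points and Z = 5x + 5y:
  (-309/14, 719/21) → Z = 365/6
  (-19, 24) → Z = 25
  (-647/25, 729/25) → Z = 82/5

The maximum is at (-309/14, 719/21). Substituting into each constraint, equality holds for (1) and (2); the remaining constraints have slack.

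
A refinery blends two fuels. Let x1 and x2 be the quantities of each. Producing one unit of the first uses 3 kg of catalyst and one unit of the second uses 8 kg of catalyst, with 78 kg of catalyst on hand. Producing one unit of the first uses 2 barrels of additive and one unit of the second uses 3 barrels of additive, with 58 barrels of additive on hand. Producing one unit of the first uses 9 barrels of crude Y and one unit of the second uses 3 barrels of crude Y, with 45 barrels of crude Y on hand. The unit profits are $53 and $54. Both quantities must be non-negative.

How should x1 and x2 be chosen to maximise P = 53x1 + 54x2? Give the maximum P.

x1 = 2, x2 = 9, maximum P = 592

Vertices and P = 53x1 + 54x2:
  (0, 0) → P = 0
  (0, 39/4) → P = 1053/2
  (5, 0) → P = 265
  (2, 9) → P = 592

The optimum lies where 3x1 + 8x2 = 78 and 9x1 + 3x2 = 45.
Solving simultaneously gives x1 = 2, x2 = 9.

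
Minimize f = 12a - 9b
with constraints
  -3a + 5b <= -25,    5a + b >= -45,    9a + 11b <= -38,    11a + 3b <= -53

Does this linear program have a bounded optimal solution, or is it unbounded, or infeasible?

Extreme points and f = 12a - 9b:
  (-50/7, -65/7) → f = -15/7
  (-95/32, -217/32) → f = 813/32
The feasible region has finitely many vertices and no improving ray; the minimum is -15/7 at (-50/7, -65/7).

bounded optimum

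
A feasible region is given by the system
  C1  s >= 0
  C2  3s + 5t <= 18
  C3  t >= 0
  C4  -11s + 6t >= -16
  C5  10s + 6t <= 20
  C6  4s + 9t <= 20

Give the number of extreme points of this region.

The feasible vertices (each the meet of two boundaries and inside every other half-plane) are:
  (0, 0)
  (0, 20/9)
  (16/11, 0)
  (12/7, 10/21)
  (10/11, 20/11)

5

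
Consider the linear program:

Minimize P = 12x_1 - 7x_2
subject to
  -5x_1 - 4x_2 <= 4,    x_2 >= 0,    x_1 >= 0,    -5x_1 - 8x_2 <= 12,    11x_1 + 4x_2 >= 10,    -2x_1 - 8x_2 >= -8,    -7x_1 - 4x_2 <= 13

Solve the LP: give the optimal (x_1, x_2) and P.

Vertices and P = 12x_1 - 7x_2:
  (10/11, 0) → P = 120/11
  (4, 0) → P = 48
  (3/5, 17/20) → P = 5/4

The binding constraints are 11x_1 + 4x_2 = 10 and -2x_1 - 8x_2 = -8.
Solving simultaneously gives x_1 = 3/5, x_2 = 17/20.

x_1 = 3/5, x_2 = 17/20, minimum P = 5/4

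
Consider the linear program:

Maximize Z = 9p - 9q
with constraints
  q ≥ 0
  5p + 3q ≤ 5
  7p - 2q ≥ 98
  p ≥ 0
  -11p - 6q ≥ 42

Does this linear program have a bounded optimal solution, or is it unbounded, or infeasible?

infeasible

The boundaries 7p - 2q = 98 and p = 0 meet at (0, -49), but that point violates q ≥ 0. Every candidate vertex is excluded by some other constraint, so the feasible region is empty.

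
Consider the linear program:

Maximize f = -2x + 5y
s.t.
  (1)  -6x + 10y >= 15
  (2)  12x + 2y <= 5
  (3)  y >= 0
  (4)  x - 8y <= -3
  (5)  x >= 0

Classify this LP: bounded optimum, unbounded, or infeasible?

Vertices and f = -2x + 5y:
  (5/33, 35/22) → f = 505/66
  (0, 3/2) → f = 15/2
  (0, 5/2) → f = 25/2
The feasible region has finitely many vertices and no improving ray; the maximum is 25/2 at (0, 5/2).

bounded optimum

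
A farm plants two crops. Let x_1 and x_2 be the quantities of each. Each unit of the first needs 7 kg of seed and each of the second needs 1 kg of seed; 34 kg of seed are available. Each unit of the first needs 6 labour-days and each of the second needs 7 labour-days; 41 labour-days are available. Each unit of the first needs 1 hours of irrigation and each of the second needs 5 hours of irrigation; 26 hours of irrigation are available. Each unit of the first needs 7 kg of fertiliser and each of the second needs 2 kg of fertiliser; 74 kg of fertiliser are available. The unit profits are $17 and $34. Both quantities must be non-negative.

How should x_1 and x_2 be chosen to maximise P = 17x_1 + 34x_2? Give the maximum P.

Extreme points and P = 17x_1 + 34x_2:
  (0, 0) → P = 0
  (0, 26/5) → P = 884/5
  (34/7, 0) → P = 578/7
  (197/43, 83/43) → P = 6171/43
  (1, 5) → P = 187

The optimum lies where 6x_1 + 7x_2 = 41 and x_1 + 5x_2 = 26.
Solving simultaneously gives x_1 = 1, x_2 = 5.

x_1 = 1, x_2 = 5, maximum P = 187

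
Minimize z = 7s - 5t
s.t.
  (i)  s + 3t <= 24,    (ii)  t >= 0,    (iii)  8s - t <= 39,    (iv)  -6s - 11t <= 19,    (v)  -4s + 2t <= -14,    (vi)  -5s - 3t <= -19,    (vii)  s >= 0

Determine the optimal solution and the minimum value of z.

Vertices and z = 7s - 5t:
  (39/8, 0) → z = 273/8
  (19/5, 0) → z = 133/5
  (16/3, 11/3) → z = 19
  (40/11, 3/11) → z = 265/11

s = 16/3, t = 11/3, minimum z = 19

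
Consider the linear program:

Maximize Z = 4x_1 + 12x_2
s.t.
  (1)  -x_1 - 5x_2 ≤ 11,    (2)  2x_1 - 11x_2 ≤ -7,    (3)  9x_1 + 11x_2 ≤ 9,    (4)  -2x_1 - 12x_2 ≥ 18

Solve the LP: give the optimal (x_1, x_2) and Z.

x_1 = -141/23, x_2 = -11/23, maximum Z = -696/23

Corner points and Z = 4x_1 + 12x_2:
  (-52/7, -5/7) → Z = -268/7
  (-21, 2) → Z = -60
  (-141/23, -11/23) → Z = -696/23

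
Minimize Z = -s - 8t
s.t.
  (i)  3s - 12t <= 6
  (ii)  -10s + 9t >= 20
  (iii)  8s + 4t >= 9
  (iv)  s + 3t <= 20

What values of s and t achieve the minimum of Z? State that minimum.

s = -53/20, t = 151/20, minimum Z = -231/4

Extreme points and Z = -s - 8t:
  (1/112, 125/56) → Z = -2001/112
  (40/13, 220/39) → Z = -1880/39
  (-53/20, 151/20) → Z = -231/4

At the optimal vertex, 8s + 4t = 9 and s + 3t = 20.
Solving simultaneously gives s = -53/20, t = 151/20.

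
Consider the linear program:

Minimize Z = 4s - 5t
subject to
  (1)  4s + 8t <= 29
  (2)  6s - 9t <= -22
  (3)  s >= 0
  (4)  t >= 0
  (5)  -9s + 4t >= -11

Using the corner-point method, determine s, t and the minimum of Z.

Feasible corners and Z = 4s - 5t:
  (85/84, 131/42) → Z = -485/42
  (0, 29/8) → Z = -145/8
  (0, 22/9) → Z = -110/9

The optimum lies where 4s + 8t = 29 and s = 0.
Solving simultaneously gives s = 0, t = 29/8.

s = 0, t = 29/8, minimum Z = -145/8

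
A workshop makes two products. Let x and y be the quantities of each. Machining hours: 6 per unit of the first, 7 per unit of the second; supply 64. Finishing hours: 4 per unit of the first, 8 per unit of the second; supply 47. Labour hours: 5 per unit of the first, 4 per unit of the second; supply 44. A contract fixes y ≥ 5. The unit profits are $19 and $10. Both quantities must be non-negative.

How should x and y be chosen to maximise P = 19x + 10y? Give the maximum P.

x = 7/4, y = 5, maximum P = 333/4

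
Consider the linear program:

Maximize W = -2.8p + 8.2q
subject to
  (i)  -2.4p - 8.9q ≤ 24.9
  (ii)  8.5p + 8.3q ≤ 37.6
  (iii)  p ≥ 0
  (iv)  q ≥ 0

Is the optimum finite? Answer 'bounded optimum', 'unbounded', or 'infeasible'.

bounded optimum

Vertices and W = -2.8p + 8.2q:
  (0, 376/83) → W = 15416/415
  (376/85, 0) → W = -5264/425
  (0, 0) → W = 0
The feasible region has finitely many vertices and no improving ray; the maximum is 15416/415 at (0, 376/83).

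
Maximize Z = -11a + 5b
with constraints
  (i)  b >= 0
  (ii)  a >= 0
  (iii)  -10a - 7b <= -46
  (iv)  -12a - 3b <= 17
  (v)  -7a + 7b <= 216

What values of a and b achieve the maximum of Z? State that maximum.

Feasible corners and Z = -11a + 5b:
  (23/5, 0) → Z = -253/5
  (0, 46/7) → Z = 230/7
  (0, 216/7) → Z = 1080/7
The feasible region is unbounded (it extends along (1, 1), (1, 0)), but Z strictly decreases along every unbounded feasible direction, so there is no improving ray and the maximum is attained at a vertex.

The binding constraints are a = 0 and -7a + 7b = 216.
Solving simultaneously gives a = 0, b = 216/7.

a = 0, b = 216/7, maximum Z = 1080/7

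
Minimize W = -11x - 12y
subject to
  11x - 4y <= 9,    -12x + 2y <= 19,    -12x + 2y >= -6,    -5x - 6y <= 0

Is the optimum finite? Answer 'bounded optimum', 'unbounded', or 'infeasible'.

From the feasible point (-57/41, 95/82), moving in the direction (2, 12) keeps every constraint satisfied while W decreases without bound.

unbounded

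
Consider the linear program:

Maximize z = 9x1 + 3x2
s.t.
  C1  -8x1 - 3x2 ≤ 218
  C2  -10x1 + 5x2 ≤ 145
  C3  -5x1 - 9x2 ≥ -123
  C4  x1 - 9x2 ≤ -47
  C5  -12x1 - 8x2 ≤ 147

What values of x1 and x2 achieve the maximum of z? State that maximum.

x1 = 38/3, x2 = 179/27, maximum z = 1205/9

Corner points and z = 9x1 + 3x2:
  (-6, 17) → z = -3
  (-214/17, 65/17) → z = -1731/17
  (38/3, 179/27) → z = 1205/9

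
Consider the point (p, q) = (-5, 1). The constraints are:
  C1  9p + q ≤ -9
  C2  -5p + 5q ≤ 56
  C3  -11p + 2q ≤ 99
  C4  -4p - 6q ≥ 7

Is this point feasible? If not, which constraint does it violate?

C1: -44 ≤ -9 ✓
C2: 30 ≤ 56 ✓
C3: 57 ≤ 99 ✓
C4: 14 ≥ 7 ✓

feasible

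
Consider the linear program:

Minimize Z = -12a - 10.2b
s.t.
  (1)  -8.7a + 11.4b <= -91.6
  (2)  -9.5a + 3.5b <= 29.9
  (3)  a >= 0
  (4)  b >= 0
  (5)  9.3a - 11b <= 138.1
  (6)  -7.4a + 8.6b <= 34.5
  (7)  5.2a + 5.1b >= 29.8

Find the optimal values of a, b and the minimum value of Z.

Extreme points and Z = -12a - 10.2b:
  (916/87, 0) → Z = -3664/29
  (659/12, 271/8) → Z = -40181/40
  (1381/93, 0) → Z = -5524/31

The optimum lies where -8.7a + 11.4b = -91.6 and 9.3a - 11b = 138.1.
Solving simultaneously gives a = 659/12, b = 271/8.

a = 659/12, b = 271/8, minimum Z = -40181/40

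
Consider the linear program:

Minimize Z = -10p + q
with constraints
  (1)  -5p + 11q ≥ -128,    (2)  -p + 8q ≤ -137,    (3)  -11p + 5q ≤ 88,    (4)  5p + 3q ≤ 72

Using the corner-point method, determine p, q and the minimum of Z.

p = -483/29, q = -557/29, minimum Z = 4273/29

Extreme points and Z = -10p + q:
  (-483/29, -557/29) → Z = 4273/29
  (-67/4, -77/4) → Z = 593/4
  (-1389/83, -1595/83) → Z = 12295/83

The optimum lies where -5p + 11q = -128 and -p + 8q = -137.
Solving simultaneously gives p = -483/29, q = -557/29.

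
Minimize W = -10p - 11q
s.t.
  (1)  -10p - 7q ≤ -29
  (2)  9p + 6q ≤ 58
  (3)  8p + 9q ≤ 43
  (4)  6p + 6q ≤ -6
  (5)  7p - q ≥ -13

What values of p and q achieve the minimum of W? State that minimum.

Feasible corners and W = -10p - 11q:
  (232/3, -319/3) → W = 1189/3
  (12, -13) → W = 23
  (64/3, -67/3) → W = 97/3

The optimum lies where -10p - 7q = -29 and 6p + 6q = -6.
Solving simultaneously gives p = 12, q = -13.

p = 12, q = -13, minimum W = 23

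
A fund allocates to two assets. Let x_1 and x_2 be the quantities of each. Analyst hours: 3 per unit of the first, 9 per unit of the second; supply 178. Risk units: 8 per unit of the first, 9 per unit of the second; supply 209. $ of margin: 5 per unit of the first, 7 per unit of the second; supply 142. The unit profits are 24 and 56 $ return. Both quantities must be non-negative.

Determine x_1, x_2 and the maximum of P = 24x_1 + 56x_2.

x_1 = 4/3, x_2 = 58/3, maximum P = 3344/3

Vertices and P = 24x_1 + 56x_2:
  (0, 0) → P = 0
  (0, 178/9) → P = 9968/9
  (209/8, 0) → P = 627
  (4/3, 58/3) → P = 3344/3
  (185/11, 91/11) → P = 9536/11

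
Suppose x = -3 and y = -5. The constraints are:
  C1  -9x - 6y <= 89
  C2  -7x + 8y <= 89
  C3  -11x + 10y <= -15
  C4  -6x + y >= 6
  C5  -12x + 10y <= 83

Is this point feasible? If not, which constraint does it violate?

feasible

C1: 57 ≤ 89 ✓
C2: -19 ≤ 89 ✓
C3: -17 ≤ -15 ✓
C4: 13 ≥ 6 ✓
C5: -14 ≤ 83 ✓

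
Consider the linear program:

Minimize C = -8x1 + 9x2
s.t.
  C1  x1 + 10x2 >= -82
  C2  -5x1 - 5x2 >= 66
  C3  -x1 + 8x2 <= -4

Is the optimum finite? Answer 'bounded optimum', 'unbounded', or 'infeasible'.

bounded optimum

Vertices and C = -8x1 + 9x2:
  (-50/9, -344/45) → C = -1096/45
  (-308/9, -43/9) → C = 2077/9
  (-508/45, -86/45) → C = 658/9
The feasible region has finitely many vertices and no improving ray; the minimum is -1096/45 at (-50/9, -344/45).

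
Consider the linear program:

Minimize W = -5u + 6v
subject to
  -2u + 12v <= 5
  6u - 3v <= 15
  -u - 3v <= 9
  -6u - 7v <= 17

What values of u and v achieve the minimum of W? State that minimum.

Extreme points and W = -5u + 6v:
  (65/22, 10/11) → W = -205/22
  (-239/86, -2/43) → W = 1171/86
  (9/10, -16/5) → W = -237/10

At the optimal vertex, 6u - 3v = 15 and -6u - 7v = 17.
Solving simultaneously gives u = 9/10, v = -16/5.

u = 9/10, v = -16/5, minimum W = -237/10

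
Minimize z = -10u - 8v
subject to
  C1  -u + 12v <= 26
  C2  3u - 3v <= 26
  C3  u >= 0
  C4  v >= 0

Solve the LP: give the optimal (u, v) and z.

u = 130/11, v = 104/33, minimum z = -4732/33

Corner points and z = -10u - 8v:
  (130/11, 104/33) → z = -4732/33
  (0, 13/6) → z = -52/3
  (26/3, 0) → z = -260/3
  (0, 0) → z = 0

The optimum lies where -u + 12v = 26 and 3u - 3v = 26.
Solving simultaneously gives u = 130/11, v = 104/33.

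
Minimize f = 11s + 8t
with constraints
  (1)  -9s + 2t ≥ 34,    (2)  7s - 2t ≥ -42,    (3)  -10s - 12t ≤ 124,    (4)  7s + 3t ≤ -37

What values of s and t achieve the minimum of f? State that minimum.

The optimum lies where 7s - 2t = -42 and -10s - 12t = 124.
Solving simultaneously gives s = -94/13, t = -56/13.

s = -94/13, t = -56/13, minimum f = -114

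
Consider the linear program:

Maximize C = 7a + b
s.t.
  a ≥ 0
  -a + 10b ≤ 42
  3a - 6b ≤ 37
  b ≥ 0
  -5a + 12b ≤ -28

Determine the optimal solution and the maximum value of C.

a = 311/12, b = 163/24, maximum C = 4517/24

Extreme points and C = 7a + b:
  (311/12, 163/24) → C = 4517/24
  (392/19, 119/19) → C = 2863/19
  (37/3, 0) → C = 259/3
  (28/5, 0) → C = 196/5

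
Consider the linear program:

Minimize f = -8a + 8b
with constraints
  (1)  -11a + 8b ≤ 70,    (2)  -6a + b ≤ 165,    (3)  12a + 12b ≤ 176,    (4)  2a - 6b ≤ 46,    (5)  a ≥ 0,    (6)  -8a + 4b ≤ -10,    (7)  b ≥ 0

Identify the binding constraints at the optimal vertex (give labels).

Vertices and f = -8a + 8b:
  (103/18, 161/18) → f = 232/9
  (44/3, 0) → f = -352/3
  (5/4, 0) → f = -10

The minimum is at (44/3, 0). Substituting into each constraint, equality holds for (3) and (7); the remaining constraints have slack.

(3) and (7)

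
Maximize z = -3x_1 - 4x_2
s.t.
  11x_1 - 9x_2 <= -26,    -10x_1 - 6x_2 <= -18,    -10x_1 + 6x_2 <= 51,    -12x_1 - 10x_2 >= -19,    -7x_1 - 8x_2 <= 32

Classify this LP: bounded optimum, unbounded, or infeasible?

The boundaries 11x_1 - 9x_2 = -26 and -10x_1 - 6x_2 = -18 meet at (1/26, 229/78), but that point violates -12x_1 - 10x_2 ≥ -19. Every candidate vertex is excluded by some other constraint, so the feasible region is empty.

infeasible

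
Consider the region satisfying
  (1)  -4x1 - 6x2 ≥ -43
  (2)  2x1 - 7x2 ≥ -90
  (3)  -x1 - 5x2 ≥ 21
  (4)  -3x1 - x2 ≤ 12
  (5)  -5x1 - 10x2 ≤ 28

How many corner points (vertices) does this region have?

Of the 10 pairwise boundary intersections, those satisfying every inequality are:
  (341/14, -127/14)
  (299/5, -327/10)
  (14/3, -77/15)

3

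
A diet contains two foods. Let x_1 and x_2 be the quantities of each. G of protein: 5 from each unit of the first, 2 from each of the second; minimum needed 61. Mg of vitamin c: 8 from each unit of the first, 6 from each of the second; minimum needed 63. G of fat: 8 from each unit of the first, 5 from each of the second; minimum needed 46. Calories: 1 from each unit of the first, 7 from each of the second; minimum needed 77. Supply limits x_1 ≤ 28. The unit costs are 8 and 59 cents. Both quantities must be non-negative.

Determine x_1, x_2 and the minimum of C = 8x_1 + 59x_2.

x_1 = 28, x_2 = 7, minimum C = 637

Corner points and C = 8x_1 + 59x_2:
  (0, 61/2) → C = 3599/2
  (91/11, 108/11) → C = 7100/11
  (28, 7) → C = 637
The feasible region is unbounded (it extends along (0, 1)), but C strictly increases along every unbounded feasible direction, so there is no improving ray and the minimum is attained at a vertex.

The optimum lies where x_1 + 7x_2 = 77 and x_1 = 28.
Solving simultaneously gives x_1 = 28, x_2 = 7.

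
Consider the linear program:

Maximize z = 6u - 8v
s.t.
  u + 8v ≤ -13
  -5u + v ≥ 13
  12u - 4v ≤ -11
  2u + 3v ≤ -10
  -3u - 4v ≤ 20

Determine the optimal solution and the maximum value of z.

The optimum lies where -5u + v = 13 and -3u - 4v = 20.
Solving simultaneously gives u = -72/23, v = -61/23.

u = -72/23, v = -61/23, maximum z = 56/23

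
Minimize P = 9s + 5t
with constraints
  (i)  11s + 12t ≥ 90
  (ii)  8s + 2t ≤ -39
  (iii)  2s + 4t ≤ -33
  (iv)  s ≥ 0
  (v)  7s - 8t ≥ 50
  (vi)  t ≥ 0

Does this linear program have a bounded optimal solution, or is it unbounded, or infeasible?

infeasible

The boundaries 7s - 8t = 50 and t = 0 meet at (50/7, 0), but that point violates 11s + 12t ≥ 90. Every candidate vertex is excluded by some other constraint, so the feasible region is empty.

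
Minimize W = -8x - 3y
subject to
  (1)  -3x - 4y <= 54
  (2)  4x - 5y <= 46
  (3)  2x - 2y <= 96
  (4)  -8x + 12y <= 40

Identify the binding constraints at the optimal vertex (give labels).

(2) and (4)

Corner points and W = -8x - 3y:
  (-86/31, -354/31) → W = 1750/31
  (-202/17, -78/17) → W = 1850/17
  (94, 66) → W = -950

The minimum is at (94, 66). Substituting into each constraint, equality holds for (2) and (4); the remaining constraints have slack.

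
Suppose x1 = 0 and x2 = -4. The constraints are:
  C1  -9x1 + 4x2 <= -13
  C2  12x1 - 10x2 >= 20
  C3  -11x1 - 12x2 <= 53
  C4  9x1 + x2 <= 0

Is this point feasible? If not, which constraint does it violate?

feasible

C1: -16 ≤ -13 ✓
C2: 40 ≥ 20 ✓
C3: 48 ≤ 53 ✓
C4: -4 ≤ 0 ✓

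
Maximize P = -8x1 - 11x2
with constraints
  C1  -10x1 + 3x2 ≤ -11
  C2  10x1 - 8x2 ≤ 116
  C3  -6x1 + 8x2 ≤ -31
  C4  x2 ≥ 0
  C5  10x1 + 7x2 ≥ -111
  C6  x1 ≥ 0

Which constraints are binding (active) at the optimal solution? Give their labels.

C3 and C4

Feasible corners and P = -8x1 - 11x2:
  (85/4, 193/16) → P = -4843/16
  (58/5, 0) → P = -464/5
  (31/6, 0) → P = -124/3

The maximum is at (31/6, 0). Substituting into each constraint, equality holds for C3 and C4; the remaining constraints have slack.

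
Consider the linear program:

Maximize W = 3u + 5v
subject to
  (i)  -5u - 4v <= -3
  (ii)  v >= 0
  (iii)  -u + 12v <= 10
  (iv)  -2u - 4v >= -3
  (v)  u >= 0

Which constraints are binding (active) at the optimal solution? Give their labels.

Corner points and W = 3u + 5v:
  (3/5, 0) → W = 9/5
  (0, 3/4) → W = 15/4
  (3/2, 0) → W = 9/2

The maximum is at (3/2, 0). Substituting into each constraint, equality holds for (ii) and (iv); the remaining constraints have slack.

(ii) and (iv)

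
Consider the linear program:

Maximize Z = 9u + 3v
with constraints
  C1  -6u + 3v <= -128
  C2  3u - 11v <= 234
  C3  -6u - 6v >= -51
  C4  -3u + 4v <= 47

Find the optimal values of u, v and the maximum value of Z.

u = 655/28, v = -417/28, maximum Z = 1161/7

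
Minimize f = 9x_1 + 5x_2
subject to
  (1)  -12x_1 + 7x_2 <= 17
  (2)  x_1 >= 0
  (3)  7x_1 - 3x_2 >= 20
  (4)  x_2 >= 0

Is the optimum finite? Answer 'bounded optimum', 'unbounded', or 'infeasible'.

Vertices and f = 9x_1 + 5x_2:
  (191/13, 359/13) → f = 3514/13
  (20/7, 0) → f = 180/7
The feasible region has finitely many vertices and no improving ray; the minimum is 180/7 at (20/7, 0).

bounded optimum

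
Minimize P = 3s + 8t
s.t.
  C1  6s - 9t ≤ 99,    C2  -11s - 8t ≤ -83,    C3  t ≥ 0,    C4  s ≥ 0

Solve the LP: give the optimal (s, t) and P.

s = 83/11, t = 0, minimum P = 249/11

Feasible corners and P = 3s + 8t:
  (33/2, 0) → P = 99/2
  (83/11, 0) → P = 249/11
  (0, 83/8) → P = 83
The feasible region is unbounded (it extends along (0, 1), (3, 2)), but P strictly increases along every unbounded feasible direction, so there is no improving ray and the minimum is attained at a vertex.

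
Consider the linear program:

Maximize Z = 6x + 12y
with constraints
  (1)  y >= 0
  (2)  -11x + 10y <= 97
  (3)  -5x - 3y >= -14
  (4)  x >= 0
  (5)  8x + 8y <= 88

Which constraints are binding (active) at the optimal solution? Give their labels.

(3) and (4)

Corner points and Z = 6x + 12y:
  (14/5, 0) → Z = 84/5
  (0, 0) → Z = 0
  (0, 14/3) → Z = 56

The maximum is at (0, 14/3). Substituting into each constraint, equality holds for (3) and (4); the remaining constraints have slack.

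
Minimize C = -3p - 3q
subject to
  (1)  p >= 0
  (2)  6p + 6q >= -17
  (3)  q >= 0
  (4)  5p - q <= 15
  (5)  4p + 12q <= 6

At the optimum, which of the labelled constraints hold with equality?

Vertices and C = -3p - 3q:
  (0, 0) → C = 0
  (0, 1/2) → C = -3/2
  (3/2, 0) → C = -9/2

The minimum is at (3/2, 0). Substituting into each constraint, equality holds for (3) and (5); the remaining constraints have slack.

(3) and (5)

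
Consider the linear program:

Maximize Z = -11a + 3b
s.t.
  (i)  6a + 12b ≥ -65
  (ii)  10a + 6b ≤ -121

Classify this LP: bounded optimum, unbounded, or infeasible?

From the feasible point (-177/14, 19/21), moving in the direction (-6, 10) keeps every constraint satisfied while Z increases without bound.

unbounded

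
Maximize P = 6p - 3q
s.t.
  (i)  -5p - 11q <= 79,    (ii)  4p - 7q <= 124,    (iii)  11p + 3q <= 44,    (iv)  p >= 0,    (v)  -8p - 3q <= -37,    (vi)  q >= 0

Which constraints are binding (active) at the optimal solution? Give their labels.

(iii) and (v)

Feasible corners and P = 6p - 3q:
  (0, 44/3) → P = -44
  (7/3, 55/9) → P = -13/3
  (0, 37/3) → P = -37

The maximum is at (7/3, 55/9). Substituting into each constraint, equality holds for (iii) and (v); the remaining constraints have slack.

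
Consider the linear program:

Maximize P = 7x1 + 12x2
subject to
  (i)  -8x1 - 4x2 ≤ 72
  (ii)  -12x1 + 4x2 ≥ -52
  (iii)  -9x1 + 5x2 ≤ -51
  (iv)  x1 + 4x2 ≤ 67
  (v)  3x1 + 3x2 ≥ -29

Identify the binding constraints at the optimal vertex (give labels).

Feasible corners and P = 7x1 + 12x2:
  (7/3, -6) → P = -167/3
  (5/6, -21/2) → P = -721/6
  (4/21, -69/7) → P = -2456/21

The maximum is at (7/3, -6). Substituting into each constraint, equality holds for (ii) and (iii); the remaining constraints have slack.

(ii) and (iii)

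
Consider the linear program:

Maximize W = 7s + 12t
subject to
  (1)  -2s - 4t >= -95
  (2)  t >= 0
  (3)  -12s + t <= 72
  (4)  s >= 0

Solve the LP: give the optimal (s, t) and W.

s = 95/2, t = 0, maximum W = 665/2

Extreme points and W = 7s + 12t:
  (95/2, 0) → W = 665/2
  (0, 95/4) → W = 285
  (0, 0) → W = 0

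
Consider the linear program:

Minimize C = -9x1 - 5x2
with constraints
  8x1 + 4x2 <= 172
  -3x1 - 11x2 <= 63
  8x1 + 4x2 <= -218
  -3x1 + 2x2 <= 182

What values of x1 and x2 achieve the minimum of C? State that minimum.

x1 = -291/7, x2 = 401/14, minimum C = 3233/14

Vertices and C = -9x1 - 5x2:
  (-1073/38, 75/38) → C = 4641/19
  (-2128/39, 119/13) → C = 5789/13
  (-291/7, 401/14) → C = 3233/14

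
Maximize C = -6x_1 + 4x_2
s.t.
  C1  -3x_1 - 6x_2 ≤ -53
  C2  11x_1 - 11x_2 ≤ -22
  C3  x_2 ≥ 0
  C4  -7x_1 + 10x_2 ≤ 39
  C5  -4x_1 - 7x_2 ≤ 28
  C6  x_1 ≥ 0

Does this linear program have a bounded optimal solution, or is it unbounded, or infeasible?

Extreme points and C = -6x_1 + 4x_2:
  (41/9, 59/9) → C = -10/9
  (37/9, 61/9) → C = 22/9
  (19/3, 25/3) → C = -14/3
The feasible region has finitely many vertices and no improving ray; the maximum is 22/9 at (37/9, 61/9).

bounded optimum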